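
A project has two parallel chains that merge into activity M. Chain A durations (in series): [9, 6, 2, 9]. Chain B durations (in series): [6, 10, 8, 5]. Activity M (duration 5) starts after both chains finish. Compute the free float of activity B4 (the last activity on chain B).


ES(B4) = sum of predecessors on chain B = 24
EF(B4) = ES + duration = 24 + 5 = 29
Successor of B4 is M. ES(M) = max(sum(A), sum(B)) = max(26, 29) = 29
Free float = ES(successor) - EF(current) = 29 - 29 = 0

0


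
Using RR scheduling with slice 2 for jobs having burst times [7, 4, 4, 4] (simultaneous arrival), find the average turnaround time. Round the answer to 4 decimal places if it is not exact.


Time quantum = 2
Execution trace:
  J1 runs 2 units, time = 2
  J2 runs 2 units, time = 4
  J3 runs 2 units, time = 6
  J4 runs 2 units, time = 8
  J1 runs 2 units, time = 10
  J2 runs 2 units, time = 12
  J3 runs 2 units, time = 14
  J4 runs 2 units, time = 16
  J1 runs 2 units, time = 18
  J1 runs 1 units, time = 19
Finish times: [19, 12, 14, 16]
Average turnaround = 61/4 = 15.25

15.25


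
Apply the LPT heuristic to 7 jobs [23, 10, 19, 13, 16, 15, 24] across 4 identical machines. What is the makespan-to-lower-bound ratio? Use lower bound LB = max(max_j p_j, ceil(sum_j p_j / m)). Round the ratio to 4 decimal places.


LPT order: [24, 23, 19, 16, 15, 13, 10]
Machine loads after assignment: [24, 33, 32, 31]
LPT makespan = 33
Lower bound = max(max_job, ceil(total/4)) = max(24, 30) = 30
Ratio = 33 / 30 = 1.1

1.1


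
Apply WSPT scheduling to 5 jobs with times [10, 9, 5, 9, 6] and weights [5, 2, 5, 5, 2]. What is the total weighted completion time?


Compute p/w ratios and sort ascending (WSPT): [(5, 5), (9, 5), (10, 5), (6, 2), (9, 2)]
Compute weighted completion times:
  Job (p=5,w=5): C=5, w*C=5*5=25
  Job (p=9,w=5): C=14, w*C=5*14=70
  Job (p=10,w=5): C=24, w*C=5*24=120
  Job (p=6,w=2): C=30, w*C=2*30=60
  Job (p=9,w=2): C=39, w*C=2*39=78
Total weighted completion time = 353

353


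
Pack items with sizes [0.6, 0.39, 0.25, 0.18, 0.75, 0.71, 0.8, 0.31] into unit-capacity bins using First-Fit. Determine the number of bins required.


Place items sequentially using First-Fit:
  Item 0.6 -> new Bin 1
  Item 0.39 -> Bin 1 (now 0.99)
  Item 0.25 -> new Bin 2
  Item 0.18 -> Bin 2 (now 0.43)
  Item 0.75 -> new Bin 3
  Item 0.71 -> new Bin 4
  Item 0.8 -> new Bin 5
  Item 0.31 -> Bin 2 (now 0.74)
Total bins used = 5

5


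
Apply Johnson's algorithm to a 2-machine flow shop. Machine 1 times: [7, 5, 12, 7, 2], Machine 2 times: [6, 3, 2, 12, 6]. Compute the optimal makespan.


Apply Johnson's rule:
  Group 1 (a <= b): [(5, 2, 6), (4, 7, 12)]
  Group 2 (a > b): [(1, 7, 6), (2, 5, 3), (3, 12, 2)]
Optimal job order: [5, 4, 1, 2, 3]
Schedule:
  Job 5: M1 done at 2, M2 done at 8
  Job 4: M1 done at 9, M2 done at 21
  Job 1: M1 done at 16, M2 done at 27
  Job 2: M1 done at 21, M2 done at 30
  Job 3: M1 done at 33, M2 done at 35
Makespan = 35

35


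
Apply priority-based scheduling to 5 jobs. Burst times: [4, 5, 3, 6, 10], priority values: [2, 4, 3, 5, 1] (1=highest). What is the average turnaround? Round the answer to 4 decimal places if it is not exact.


Sort by priority (ascending = highest first):
Order: [(1, 10), (2, 4), (3, 3), (4, 5), (5, 6)]
Completion times:
  Priority 1, burst=10, C=10
  Priority 2, burst=4, C=14
  Priority 3, burst=3, C=17
  Priority 4, burst=5, C=22
  Priority 5, burst=6, C=28
Average turnaround = 91/5 = 18.2

18.2


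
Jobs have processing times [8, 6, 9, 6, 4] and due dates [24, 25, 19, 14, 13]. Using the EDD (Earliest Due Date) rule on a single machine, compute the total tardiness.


Sort by due date (EDD order): [(4, 13), (6, 14), (9, 19), (8, 24), (6, 25)]
Compute completion times and tardiness:
  Job 1: p=4, d=13, C=4, tardiness=max(0,4-13)=0
  Job 2: p=6, d=14, C=10, tardiness=max(0,10-14)=0
  Job 3: p=9, d=19, C=19, tardiness=max(0,19-19)=0
  Job 4: p=8, d=24, C=27, tardiness=max(0,27-24)=3
  Job 5: p=6, d=25, C=33, tardiness=max(0,33-25)=8
Total tardiness = 11

11


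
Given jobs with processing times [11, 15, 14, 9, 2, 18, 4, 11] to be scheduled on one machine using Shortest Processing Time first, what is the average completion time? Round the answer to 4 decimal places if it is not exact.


Sort jobs by processing time (SPT order): [2, 4, 9, 11, 11, 14, 15, 18]
Compute completion times sequentially:
  Job 1: processing = 2, completes at 2
  Job 2: processing = 4, completes at 6
  Job 3: processing = 9, completes at 15
  Job 4: processing = 11, completes at 26
  Job 5: processing = 11, completes at 37
  Job 6: processing = 14, completes at 51
  Job 7: processing = 15, completes at 66
  Job 8: processing = 18, completes at 84
Sum of completion times = 287
Average completion time = 287/8 = 35.875

35.875


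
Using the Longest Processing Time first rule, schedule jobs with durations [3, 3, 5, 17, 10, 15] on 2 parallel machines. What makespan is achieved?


Sort jobs in decreasing order (LPT): [17, 15, 10, 5, 3, 3]
Assign each job to the least loaded machine:
  Machine 1: jobs [17, 5, 3, 3], load = 28
  Machine 2: jobs [15, 10], load = 25
Makespan = max load = 28

28


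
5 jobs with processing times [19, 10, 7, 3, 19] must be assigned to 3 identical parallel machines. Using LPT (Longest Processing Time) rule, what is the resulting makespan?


Sort jobs in decreasing order (LPT): [19, 19, 10, 7, 3]
Assign each job to the least loaded machine:
  Machine 1: jobs [19], load = 19
  Machine 2: jobs [19], load = 19
  Machine 3: jobs [10, 7, 3], load = 20
Makespan = max load = 20

20


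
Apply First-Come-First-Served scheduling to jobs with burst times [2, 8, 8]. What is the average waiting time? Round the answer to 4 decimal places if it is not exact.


FCFS order (as given): [2, 8, 8]
Waiting times:
  Job 1: wait = 0
  Job 2: wait = 2
  Job 3: wait = 10
Sum of waiting times = 12
Average waiting time = 12/3 = 4.0

4.0


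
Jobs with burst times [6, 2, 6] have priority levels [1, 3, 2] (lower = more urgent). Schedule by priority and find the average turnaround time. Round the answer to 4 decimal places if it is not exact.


Sort by priority (ascending = highest first):
Order: [(1, 6), (2, 6), (3, 2)]
Completion times:
  Priority 1, burst=6, C=6
  Priority 2, burst=6, C=12
  Priority 3, burst=2, C=14
Average turnaround = 32/3 = 10.6667

10.6667


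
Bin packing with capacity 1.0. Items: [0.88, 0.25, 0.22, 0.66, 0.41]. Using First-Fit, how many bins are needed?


Place items sequentially using First-Fit:
  Item 0.88 -> new Bin 1
  Item 0.25 -> new Bin 2
  Item 0.22 -> Bin 2 (now 0.47)
  Item 0.66 -> new Bin 3
  Item 0.41 -> Bin 2 (now 0.88)
Total bins used = 3

3


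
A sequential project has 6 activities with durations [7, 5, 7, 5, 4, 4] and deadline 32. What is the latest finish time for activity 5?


LF(activity 5) = deadline - sum of successor durations
Successors: activities 6 through 6 with durations [4]
Sum of successor durations = 4
LF = 32 - 4 = 28

28


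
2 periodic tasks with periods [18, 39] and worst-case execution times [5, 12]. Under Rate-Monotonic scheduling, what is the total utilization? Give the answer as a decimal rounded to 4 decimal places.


Compute individual utilizations (exact fractions):
  Task 1: C/T = 5/18 (approx. 0.2778)
  Task 2: C/T = 12/39 = 4/13 (approx. 0.3077)
Total utilization U = 5/18 + 4/13 = 137/234
Rounded to 4 decimal places: U = 0.5855
RM (Liu & Layland) bound for 2 tasks = 0.828427; compare with U = 137/234 (approx. 0.585470)
U <= bound, so schedulable by RM sufficient condition.

0.5855


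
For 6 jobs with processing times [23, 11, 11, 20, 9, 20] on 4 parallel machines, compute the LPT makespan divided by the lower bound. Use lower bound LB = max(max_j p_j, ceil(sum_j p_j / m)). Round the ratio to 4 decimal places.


LPT order: [23, 20, 20, 11, 11, 9]
Machine loads after assignment: [23, 29, 20, 22]
LPT makespan = 29
Lower bound = max(max_job, ceil(total/4)) = max(23, 24) = 24
Ratio = 29 / 24 = 1.2083

1.2083


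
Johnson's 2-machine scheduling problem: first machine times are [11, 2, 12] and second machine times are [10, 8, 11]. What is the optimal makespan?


Apply Johnson's rule:
  Group 1 (a <= b): [(2, 2, 8)]
  Group 2 (a > b): [(3, 12, 11), (1, 11, 10)]
Optimal job order: [2, 3, 1]
Schedule:
  Job 2: M1 done at 2, M2 done at 10
  Job 3: M1 done at 14, M2 done at 25
  Job 1: M1 done at 25, M2 done at 35
Makespan = 35

35


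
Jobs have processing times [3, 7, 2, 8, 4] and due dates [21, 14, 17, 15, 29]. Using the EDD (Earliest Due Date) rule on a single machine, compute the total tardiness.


Sort by due date (EDD order): [(7, 14), (8, 15), (2, 17), (3, 21), (4, 29)]
Compute completion times and tardiness:
  Job 1: p=7, d=14, C=7, tardiness=max(0,7-14)=0
  Job 2: p=8, d=15, C=15, tardiness=max(0,15-15)=0
  Job 3: p=2, d=17, C=17, tardiness=max(0,17-17)=0
  Job 4: p=3, d=21, C=20, tardiness=max(0,20-21)=0
  Job 5: p=4, d=29, C=24, tardiness=max(0,24-29)=0
Total tardiness = 0

0


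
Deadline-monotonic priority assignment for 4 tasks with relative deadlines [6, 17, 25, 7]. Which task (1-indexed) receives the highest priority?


Sort tasks by relative deadline (ascending):
  Task 1: deadline = 6
  Task 4: deadline = 7
  Task 2: deadline = 17
  Task 3: deadline = 25
Priority order (highest first): [1, 4, 2, 3]
Highest priority task = 1

1


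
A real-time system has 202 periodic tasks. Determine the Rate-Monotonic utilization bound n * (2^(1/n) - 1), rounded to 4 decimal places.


Compute 2^(1/202) = 1.0034373158
Subtract 1: 1.0034373158 - 1 = 0.0034373158
Multiply by n: 202 * 0.0034373158 = 0.6943377916
Round to 4 dp: 0.6943

0.6943


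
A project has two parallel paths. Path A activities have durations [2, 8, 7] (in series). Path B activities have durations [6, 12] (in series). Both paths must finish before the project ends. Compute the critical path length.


Path A total = 2 + 8 + 7 = 17
Path B total = 6 + 12 = 18
Critical path = longest path = max(17, 18) = 18

18


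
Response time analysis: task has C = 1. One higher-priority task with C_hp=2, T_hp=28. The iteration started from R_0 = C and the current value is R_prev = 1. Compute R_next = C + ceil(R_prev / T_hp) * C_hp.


R_next = C + ceil(R_prev / T_hp) * C_hp
ceil(1 / 28) = ceil(0.0357) = 1
Interference = 1 * 2 = 2
R_next = 1 + 2 = 3

3


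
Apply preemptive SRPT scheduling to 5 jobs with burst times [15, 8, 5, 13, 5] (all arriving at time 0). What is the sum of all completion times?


Since all jobs arrive at t=0, SRPT equals SPT ordering.
SPT order: [5, 5, 8, 13, 15]
Completion times:
  Job 1: p=5, C=5
  Job 2: p=5, C=10
  Job 3: p=8, C=18
  Job 4: p=13, C=31
  Job 5: p=15, C=46
Total completion time = 5 + 10 + 18 + 31 + 46 = 110

110


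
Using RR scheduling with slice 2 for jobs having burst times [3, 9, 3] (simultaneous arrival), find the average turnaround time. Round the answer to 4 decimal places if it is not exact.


Time quantum = 2
Execution trace:
  J1 runs 2 units, time = 2
  J2 runs 2 units, time = 4
  J3 runs 2 units, time = 6
  J1 runs 1 units, time = 7
  J2 runs 2 units, time = 9
  J3 runs 1 units, time = 10
  J2 runs 2 units, time = 12
  J2 runs 2 units, time = 14
  J2 runs 1 units, time = 15
Finish times: [7, 15, 10]
Average turnaround = 32/3 = 10.6667

10.6667


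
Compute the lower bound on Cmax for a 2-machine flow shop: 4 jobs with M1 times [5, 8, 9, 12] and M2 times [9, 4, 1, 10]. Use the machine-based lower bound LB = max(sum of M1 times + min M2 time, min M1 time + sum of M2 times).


LB1 = sum(M1 times) + min(M2 times) = 34 + 1 = 35
LB2 = min(M1 times) + sum(M2 times) = 5 + 24 = 29
Lower bound = max(LB1, LB2) = max(35, 29) = 35

35


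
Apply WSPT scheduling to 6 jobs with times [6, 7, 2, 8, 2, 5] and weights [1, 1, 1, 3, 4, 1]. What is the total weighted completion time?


Compute p/w ratios and sort ascending (WSPT): [(2, 4), (2, 1), (8, 3), (5, 1), (6, 1), (7, 1)]
Compute weighted completion times:
  Job (p=2,w=4): C=2, w*C=4*2=8
  Job (p=2,w=1): C=4, w*C=1*4=4
  Job (p=8,w=3): C=12, w*C=3*12=36
  Job (p=5,w=1): C=17, w*C=1*17=17
  Job (p=6,w=1): C=23, w*C=1*23=23
  Job (p=7,w=1): C=30, w*C=1*30=30
Total weighted completion time = 118

118


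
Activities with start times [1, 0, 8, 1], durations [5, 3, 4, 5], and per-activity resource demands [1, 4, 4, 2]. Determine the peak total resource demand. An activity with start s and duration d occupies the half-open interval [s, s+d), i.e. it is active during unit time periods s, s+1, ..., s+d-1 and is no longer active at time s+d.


Each activity i is active on [start_i, start_i + duration_i).
Compute total resource usage per time slot:
  t=0: active resources = [4], total = 4
  t=1: active resources = [1, 4, 2], total = 7
  t=2: active resources = [1, 4, 2], total = 7
  t=3: active resources = [1, 2], total = 3
  t=4: active resources = [1, 2], total = 3
  t=5: active resources = [1, 2], total = 3
  t=6: active resources = [], total = 0
  t=7: active resources = [], total = 0
  t=8: active resources = [4], total = 4
  t=9: active resources = [4], total = 4
  t=10: active resources = [4], total = 4
  t=11: active resources = [4], total = 4
Peak resource demand = 7

7


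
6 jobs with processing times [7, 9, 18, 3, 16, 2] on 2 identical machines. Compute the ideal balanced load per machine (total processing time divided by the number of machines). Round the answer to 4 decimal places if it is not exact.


Total processing time = 7 + 9 + 18 + 3 + 16 + 2 = 55
Number of machines = 2
Ideal balanced load = 55 / 2 = 27.5

27.5


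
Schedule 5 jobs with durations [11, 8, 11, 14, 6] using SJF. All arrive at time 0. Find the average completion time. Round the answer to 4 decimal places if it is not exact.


SJF order (ascending): [6, 8, 11, 11, 14]
Completion times:
  Job 1: burst=6, C=6
  Job 2: burst=8, C=14
  Job 3: burst=11, C=25
  Job 4: burst=11, C=36
  Job 5: burst=14, C=50
Average completion = 131/5 = 26.2

26.2


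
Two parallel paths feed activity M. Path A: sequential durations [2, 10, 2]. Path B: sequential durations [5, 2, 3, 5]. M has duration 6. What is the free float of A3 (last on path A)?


ES(A3) = sum of predecessors on chain A = 12
EF(A3) = ES + duration = 12 + 2 = 14
Successor of A3 is M. ES(M) = max(sum(A), sum(B)) = max(14, 15) = 15
Free float = ES(successor) - EF(current) = 15 - 14 = 1

1


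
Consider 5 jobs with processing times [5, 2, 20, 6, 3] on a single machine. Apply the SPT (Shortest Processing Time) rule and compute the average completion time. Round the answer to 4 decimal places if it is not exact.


Sort jobs by processing time (SPT order): [2, 3, 5, 6, 20]
Compute completion times sequentially:
  Job 1: processing = 2, completes at 2
  Job 2: processing = 3, completes at 5
  Job 3: processing = 5, completes at 10
  Job 4: processing = 6, completes at 16
  Job 5: processing = 20, completes at 36
Sum of completion times = 69
Average completion time = 69/5 = 13.8

13.8


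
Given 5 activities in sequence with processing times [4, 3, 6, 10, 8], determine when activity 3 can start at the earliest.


Activity 3 starts after activities 1 through 2 complete.
Predecessor durations: [4, 3]
ES = 4 + 3 = 7

7


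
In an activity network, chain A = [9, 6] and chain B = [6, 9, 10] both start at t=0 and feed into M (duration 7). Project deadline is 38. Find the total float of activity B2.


Forward pass: ES(B2) = sum of predecessors on chain B = 6
EF = ES + duration = 6 + 9 = 15
Backward pass: LF(M) = deadline = 38; LS(M) = 38 - 7 = 31
LF(B2) = LS(M) - sum(successors on chain B) = 31 - 10 = 21
LS = LF - duration = 21 - 9 = 12
Total float = LS - ES = 12 - 6 = 6

6


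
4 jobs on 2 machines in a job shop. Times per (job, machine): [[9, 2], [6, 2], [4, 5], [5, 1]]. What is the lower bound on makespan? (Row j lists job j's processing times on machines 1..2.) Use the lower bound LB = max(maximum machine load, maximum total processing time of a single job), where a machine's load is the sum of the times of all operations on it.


Machine loads:
  Machine 1: 9 + 6 + 4 + 5 = 24
  Machine 2: 2 + 2 + 5 + 1 = 10
Max machine load = 24
Job totals:
  Job 1: 11
  Job 2: 8
  Job 3: 9
  Job 4: 6
Max job total = 11
Lower bound = max(24, 11) = 24

24


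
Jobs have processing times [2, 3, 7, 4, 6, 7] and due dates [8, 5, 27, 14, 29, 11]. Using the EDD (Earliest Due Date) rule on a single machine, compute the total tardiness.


Sort by due date (EDD order): [(3, 5), (2, 8), (7, 11), (4, 14), (7, 27), (6, 29)]
Compute completion times and tardiness:
  Job 1: p=3, d=5, C=3, tardiness=max(0,3-5)=0
  Job 2: p=2, d=8, C=5, tardiness=max(0,5-8)=0
  Job 3: p=7, d=11, C=12, tardiness=max(0,12-11)=1
  Job 4: p=4, d=14, C=16, tardiness=max(0,16-14)=2
  Job 5: p=7, d=27, C=23, tardiness=max(0,23-27)=0
  Job 6: p=6, d=29, C=29, tardiness=max(0,29-29)=0
Total tardiness = 3

3


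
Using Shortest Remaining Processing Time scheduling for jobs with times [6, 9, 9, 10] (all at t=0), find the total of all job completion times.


Since all jobs arrive at t=0, SRPT equals SPT ordering.
SPT order: [6, 9, 9, 10]
Completion times:
  Job 1: p=6, C=6
  Job 2: p=9, C=15
  Job 3: p=9, C=24
  Job 4: p=10, C=34
Total completion time = 6 + 15 + 24 + 34 = 79

79


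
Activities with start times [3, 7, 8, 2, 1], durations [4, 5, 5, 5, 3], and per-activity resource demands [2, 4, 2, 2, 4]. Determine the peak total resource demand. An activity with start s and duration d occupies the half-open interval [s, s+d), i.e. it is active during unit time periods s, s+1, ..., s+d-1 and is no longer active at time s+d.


Each activity i is active on [start_i, start_i + duration_i).
Compute total resource usage per time slot:
  t=0: active resources = [], total = 0
  t=1: active resources = [4], total = 4
  t=2: active resources = [2, 4], total = 6
  t=3: active resources = [2, 2, 4], total = 8
  t=4: active resources = [2, 2], total = 4
  t=5: active resources = [2, 2], total = 4
  t=6: active resources = [2, 2], total = 4
  t=7: active resources = [4], total = 4
  t=8: active resources = [4, 2], total = 6
  t=9: active resources = [4, 2], total = 6
  t=10: active resources = [4, 2], total = 6
  t=11: active resources = [4, 2], total = 6
  t=12: active resources = [2], total = 2
Peak resource demand = 8

8


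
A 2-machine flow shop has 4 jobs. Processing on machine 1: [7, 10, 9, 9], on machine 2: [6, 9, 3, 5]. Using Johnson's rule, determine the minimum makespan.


Apply Johnson's rule:
  Group 1 (a <= b): []
  Group 2 (a > b): [(2, 10, 9), (1, 7, 6), (4, 9, 5), (3, 9, 3)]
Optimal job order: [2, 1, 4, 3]
Schedule:
  Job 2: M1 done at 10, M2 done at 19
  Job 1: M1 done at 17, M2 done at 25
  Job 4: M1 done at 26, M2 done at 31
  Job 3: M1 done at 35, M2 done at 38
Makespan = 38

38


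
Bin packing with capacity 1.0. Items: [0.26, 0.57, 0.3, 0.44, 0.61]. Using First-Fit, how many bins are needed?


Place items sequentially using First-Fit:
  Item 0.26 -> new Bin 1
  Item 0.57 -> Bin 1 (now 0.83)
  Item 0.3 -> new Bin 2
  Item 0.44 -> Bin 2 (now 0.74)
  Item 0.61 -> new Bin 3
Total bins used = 3

3


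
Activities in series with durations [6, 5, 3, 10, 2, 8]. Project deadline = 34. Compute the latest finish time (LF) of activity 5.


LF(activity 5) = deadline - sum of successor durations
Successors: activities 6 through 6 with durations [8]
Sum of successor durations = 8
LF = 34 - 8 = 26

26


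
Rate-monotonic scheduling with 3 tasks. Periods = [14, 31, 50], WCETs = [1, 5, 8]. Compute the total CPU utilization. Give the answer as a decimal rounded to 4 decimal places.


Compute individual utilizations (exact fractions):
  Task 1: C/T = 1/14 (approx. 0.0714)
  Task 2: C/T = 5/31 (approx. 0.1613)
  Task 3: C/T = 8/50 = 4/25 (approx. 0.16)
Total utilization U = 1/14 + 5/31 + 4/25 = 4261/10850
Rounded to 4 decimal places: U = 0.3927
RM (Liu & Layland) bound for 3 tasks = 0.779763; compare with U = 4261/10850 (approx. 0.392719)
U <= bound, so schedulable by RM sufficient condition.

0.3927


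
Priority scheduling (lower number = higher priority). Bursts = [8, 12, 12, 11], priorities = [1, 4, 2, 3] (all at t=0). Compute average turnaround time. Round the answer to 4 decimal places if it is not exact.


Sort by priority (ascending = highest first):
Order: [(1, 8), (2, 12), (3, 11), (4, 12)]
Completion times:
  Priority 1, burst=8, C=8
  Priority 2, burst=12, C=20
  Priority 3, burst=11, C=31
  Priority 4, burst=12, C=43
Average turnaround = 102/4 = 25.5

25.5


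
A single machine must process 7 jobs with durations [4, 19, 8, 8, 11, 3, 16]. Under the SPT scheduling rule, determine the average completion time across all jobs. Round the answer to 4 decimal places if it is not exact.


Sort jobs by processing time (SPT order): [3, 4, 8, 8, 11, 16, 19]
Compute completion times sequentially:
  Job 1: processing = 3, completes at 3
  Job 2: processing = 4, completes at 7
  Job 3: processing = 8, completes at 15
  Job 4: processing = 8, completes at 23
  Job 5: processing = 11, completes at 34
  Job 6: processing = 16, completes at 50
  Job 7: processing = 19, completes at 69
Sum of completion times = 201
Average completion time = 201/7 = 28.7143

28.7143


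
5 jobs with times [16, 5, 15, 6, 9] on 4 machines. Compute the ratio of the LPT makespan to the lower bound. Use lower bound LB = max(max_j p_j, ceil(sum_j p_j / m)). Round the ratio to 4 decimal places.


LPT order: [16, 15, 9, 6, 5]
Machine loads after assignment: [16, 15, 9, 11]
LPT makespan = 16
Lower bound = max(max_job, ceil(total/4)) = max(16, 13) = 16
Ratio = 16 / 16 = 1.0

1.0


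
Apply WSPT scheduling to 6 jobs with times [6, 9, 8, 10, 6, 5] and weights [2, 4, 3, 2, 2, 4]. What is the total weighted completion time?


Compute p/w ratios and sort ascending (WSPT): [(5, 4), (9, 4), (8, 3), (6, 2), (6, 2), (10, 2)]
Compute weighted completion times:
  Job (p=5,w=4): C=5, w*C=4*5=20
  Job (p=9,w=4): C=14, w*C=4*14=56
  Job (p=8,w=3): C=22, w*C=3*22=66
  Job (p=6,w=2): C=28, w*C=2*28=56
  Job (p=6,w=2): C=34, w*C=2*34=68
  Job (p=10,w=2): C=44, w*C=2*44=88
Total weighted completion time = 354

354


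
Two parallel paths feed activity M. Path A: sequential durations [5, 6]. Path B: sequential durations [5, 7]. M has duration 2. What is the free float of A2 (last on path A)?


ES(A2) = sum of predecessors on chain A = 5
EF(A2) = ES + duration = 5 + 6 = 11
Successor of A2 is M. ES(M) = max(sum(A), sum(B)) = max(11, 12) = 12
Free float = ES(successor) - EF(current) = 12 - 11 = 1

1


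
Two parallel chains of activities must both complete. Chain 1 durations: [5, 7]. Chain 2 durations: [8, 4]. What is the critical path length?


Path A total = 5 + 7 = 12
Path B total = 8 + 4 = 12
Critical path = longest path = max(12, 12) = 12

12


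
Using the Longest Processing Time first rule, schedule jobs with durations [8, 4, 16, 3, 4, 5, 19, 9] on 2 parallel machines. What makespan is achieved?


Sort jobs in decreasing order (LPT): [19, 16, 9, 8, 5, 4, 4, 3]
Assign each job to the least loaded machine:
  Machine 1: jobs [19, 8, 4, 3], load = 34
  Machine 2: jobs [16, 9, 5, 4], load = 34
Makespan = max load = 34

34


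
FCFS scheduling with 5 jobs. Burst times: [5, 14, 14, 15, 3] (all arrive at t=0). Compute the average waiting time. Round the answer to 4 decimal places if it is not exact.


FCFS order (as given): [5, 14, 14, 15, 3]
Waiting times:
  Job 1: wait = 0
  Job 2: wait = 5
  Job 3: wait = 19
  Job 4: wait = 33
  Job 5: wait = 48
Sum of waiting times = 105
Average waiting time = 105/5 = 21.0

21.0


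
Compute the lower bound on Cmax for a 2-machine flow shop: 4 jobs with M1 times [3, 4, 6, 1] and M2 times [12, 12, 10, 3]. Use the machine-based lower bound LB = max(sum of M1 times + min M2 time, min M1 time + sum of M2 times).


LB1 = sum(M1 times) + min(M2 times) = 14 + 3 = 17
LB2 = min(M1 times) + sum(M2 times) = 1 + 37 = 38
Lower bound = max(LB1, LB2) = max(17, 38) = 38

38


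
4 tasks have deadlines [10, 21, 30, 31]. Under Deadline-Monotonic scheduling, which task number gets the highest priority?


Sort tasks by relative deadline (ascending):
  Task 1: deadline = 10
  Task 2: deadline = 21
  Task 3: deadline = 30
  Task 4: deadline = 31
Priority order (highest first): [1, 2, 3, 4]
Highest priority task = 1

1


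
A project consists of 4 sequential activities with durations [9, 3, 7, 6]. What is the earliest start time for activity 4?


Activity 4 starts after activities 1 through 3 complete.
Predecessor durations: [9, 3, 7]
ES = 9 + 3 + 7 = 19

19


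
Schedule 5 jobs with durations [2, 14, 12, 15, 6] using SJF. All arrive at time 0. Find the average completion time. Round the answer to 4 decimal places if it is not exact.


SJF order (ascending): [2, 6, 12, 14, 15]
Completion times:
  Job 1: burst=2, C=2
  Job 2: burst=6, C=8
  Job 3: burst=12, C=20
  Job 4: burst=14, C=34
  Job 5: burst=15, C=49
Average completion = 113/5 = 22.6

22.6


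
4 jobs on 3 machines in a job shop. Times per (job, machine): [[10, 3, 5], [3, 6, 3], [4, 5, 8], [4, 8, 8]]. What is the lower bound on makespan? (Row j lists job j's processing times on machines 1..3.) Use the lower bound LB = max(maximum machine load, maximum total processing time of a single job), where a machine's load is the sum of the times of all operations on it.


Machine loads:
  Machine 1: 10 + 3 + 4 + 4 = 21
  Machine 2: 3 + 6 + 5 + 8 = 22
  Machine 3: 5 + 3 + 8 + 8 = 24
Max machine load = 24
Job totals:
  Job 1: 18
  Job 2: 12
  Job 3: 17
  Job 4: 20
Max job total = 20
Lower bound = max(24, 20) = 24

24


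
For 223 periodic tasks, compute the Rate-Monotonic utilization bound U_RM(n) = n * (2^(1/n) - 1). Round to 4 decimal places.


Compute 2^(1/223) = 1.0031131190
Subtract 1: 1.0031131190 - 1 = 0.0031131190
Multiply by n: 223 * 0.0031131190 = 0.6942255370
Round to 4 dp: 0.6942

0.6942


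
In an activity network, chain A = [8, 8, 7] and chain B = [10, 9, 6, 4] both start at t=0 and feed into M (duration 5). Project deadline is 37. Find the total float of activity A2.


Forward pass: ES(A2) = sum of predecessors on chain A = 8
EF = ES + duration = 8 + 8 = 16
Backward pass: LF(M) = deadline = 37; LS(M) = 37 - 5 = 32
LF(A2) = LS(M) - sum(successors on chain A) = 32 - 7 = 25
LS = LF - duration = 25 - 8 = 17
Total float = LS - ES = 17 - 8 = 9

9


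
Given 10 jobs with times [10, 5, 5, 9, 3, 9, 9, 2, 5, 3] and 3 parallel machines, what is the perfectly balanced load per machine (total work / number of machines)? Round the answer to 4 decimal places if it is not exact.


Total processing time = 10 + 5 + 5 + 9 + 3 + 9 + 9 + 2 + 5 + 3 = 60
Number of machines = 3
Ideal balanced load = 60 / 3 = 20.0

20.0


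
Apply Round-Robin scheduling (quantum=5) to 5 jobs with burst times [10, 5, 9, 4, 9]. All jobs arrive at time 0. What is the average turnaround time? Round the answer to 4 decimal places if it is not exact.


Time quantum = 5
Execution trace:
  J1 runs 5 units, time = 5
  J2 runs 5 units, time = 10
  J3 runs 5 units, time = 15
  J4 runs 4 units, time = 19
  J5 runs 5 units, time = 24
  J1 runs 5 units, time = 29
  J3 runs 4 units, time = 33
  J5 runs 4 units, time = 37
Finish times: [29, 10, 33, 19, 37]
Average turnaround = 128/5 = 25.6

25.6


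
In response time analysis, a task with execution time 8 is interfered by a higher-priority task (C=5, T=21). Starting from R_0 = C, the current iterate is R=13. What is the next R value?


R_next = C + ceil(R_prev / T_hp) * C_hp
ceil(13 / 21) = ceil(0.619) = 1
Interference = 1 * 5 = 5
R_next = 8 + 5 = 13
R_next = R_prev, so the iteration has converged (response time = 13).

13


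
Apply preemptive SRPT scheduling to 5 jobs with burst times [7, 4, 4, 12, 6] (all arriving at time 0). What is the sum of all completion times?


Since all jobs arrive at t=0, SRPT equals SPT ordering.
SPT order: [4, 4, 6, 7, 12]
Completion times:
  Job 1: p=4, C=4
  Job 2: p=4, C=8
  Job 3: p=6, C=14
  Job 4: p=7, C=21
  Job 5: p=12, C=33
Total completion time = 4 + 8 + 14 + 21 + 33 = 80

80


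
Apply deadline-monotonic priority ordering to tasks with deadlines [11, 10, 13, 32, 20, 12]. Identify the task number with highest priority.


Sort tasks by relative deadline (ascending):
  Task 2: deadline = 10
  Task 1: deadline = 11
  Task 6: deadline = 12
  Task 3: deadline = 13
  Task 5: deadline = 20
  Task 4: deadline = 32
Priority order (highest first): [2, 1, 6, 3, 5, 4]
Highest priority task = 2

2


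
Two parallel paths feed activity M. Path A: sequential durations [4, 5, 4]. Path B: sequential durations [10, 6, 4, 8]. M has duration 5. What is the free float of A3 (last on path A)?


ES(A3) = sum of predecessors on chain A = 9
EF(A3) = ES + duration = 9 + 4 = 13
Successor of A3 is M. ES(M) = max(sum(A), sum(B)) = max(13, 28) = 28
Free float = ES(successor) - EF(current) = 28 - 13 = 15

15


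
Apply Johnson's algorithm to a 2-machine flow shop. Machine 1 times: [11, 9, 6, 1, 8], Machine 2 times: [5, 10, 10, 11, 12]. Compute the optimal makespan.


Apply Johnson's rule:
  Group 1 (a <= b): [(4, 1, 11), (3, 6, 10), (5, 8, 12), (2, 9, 10)]
  Group 2 (a > b): [(1, 11, 5)]
Optimal job order: [4, 3, 5, 2, 1]
Schedule:
  Job 4: M1 done at 1, M2 done at 12
  Job 3: M1 done at 7, M2 done at 22
  Job 5: M1 done at 15, M2 done at 34
  Job 2: M1 done at 24, M2 done at 44
  Job 1: M1 done at 35, M2 done at 49
Makespan = 49

49


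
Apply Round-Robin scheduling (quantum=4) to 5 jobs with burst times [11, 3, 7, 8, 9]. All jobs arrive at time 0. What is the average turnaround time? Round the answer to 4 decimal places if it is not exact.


Time quantum = 4
Execution trace:
  J1 runs 4 units, time = 4
  J2 runs 3 units, time = 7
  J3 runs 4 units, time = 11
  J4 runs 4 units, time = 15
  J5 runs 4 units, time = 19
  J1 runs 4 units, time = 23
  J3 runs 3 units, time = 26
  J4 runs 4 units, time = 30
  J5 runs 4 units, time = 34
  J1 runs 3 units, time = 37
  J5 runs 1 units, time = 38
Finish times: [37, 7, 26, 30, 38]
Average turnaround = 138/5 = 27.6

27.6


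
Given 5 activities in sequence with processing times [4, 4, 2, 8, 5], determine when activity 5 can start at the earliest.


Activity 5 starts after activities 1 through 4 complete.
Predecessor durations: [4, 4, 2, 8]
ES = 4 + 4 + 2 + 8 = 18

18


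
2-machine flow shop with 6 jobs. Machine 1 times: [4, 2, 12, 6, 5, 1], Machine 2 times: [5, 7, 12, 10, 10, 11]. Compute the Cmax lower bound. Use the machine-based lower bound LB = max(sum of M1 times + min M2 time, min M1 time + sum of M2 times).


LB1 = sum(M1 times) + min(M2 times) = 30 + 5 = 35
LB2 = min(M1 times) + sum(M2 times) = 1 + 55 = 56
Lower bound = max(LB1, LB2) = max(35, 56) = 56

56


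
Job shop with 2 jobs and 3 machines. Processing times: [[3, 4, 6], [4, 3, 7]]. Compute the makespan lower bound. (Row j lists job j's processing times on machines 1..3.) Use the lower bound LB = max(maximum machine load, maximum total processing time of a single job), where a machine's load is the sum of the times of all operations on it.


Machine loads:
  Machine 1: 3 + 4 = 7
  Machine 2: 4 + 3 = 7
  Machine 3: 6 + 7 = 13
Max machine load = 13
Job totals:
  Job 1: 13
  Job 2: 14
Max job total = 14
Lower bound = max(13, 14) = 14

14


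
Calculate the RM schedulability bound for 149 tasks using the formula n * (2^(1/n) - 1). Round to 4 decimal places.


Compute 2^(1/149) = 1.0046628318
Subtract 1: 1.0046628318 - 1 = 0.0046628318
Multiply by n: 149 * 0.0046628318 = 0.6947619382
Round to 4 dp: 0.6948

0.6948


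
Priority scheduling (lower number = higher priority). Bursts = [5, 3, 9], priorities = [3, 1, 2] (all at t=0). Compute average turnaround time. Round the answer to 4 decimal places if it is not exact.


Sort by priority (ascending = highest first):
Order: [(1, 3), (2, 9), (3, 5)]
Completion times:
  Priority 1, burst=3, C=3
  Priority 2, burst=9, C=12
  Priority 3, burst=5, C=17
Average turnaround = 32/3 = 10.6667

10.6667


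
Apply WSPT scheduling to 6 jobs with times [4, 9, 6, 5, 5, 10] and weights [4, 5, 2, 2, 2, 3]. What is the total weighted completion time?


Compute p/w ratios and sort ascending (WSPT): [(4, 4), (9, 5), (5, 2), (5, 2), (6, 2), (10, 3)]
Compute weighted completion times:
  Job (p=4,w=4): C=4, w*C=4*4=16
  Job (p=9,w=5): C=13, w*C=5*13=65
  Job (p=5,w=2): C=18, w*C=2*18=36
  Job (p=5,w=2): C=23, w*C=2*23=46
  Job (p=6,w=2): C=29, w*C=2*29=58
  Job (p=10,w=3): C=39, w*C=3*39=117
Total weighted completion time = 338

338


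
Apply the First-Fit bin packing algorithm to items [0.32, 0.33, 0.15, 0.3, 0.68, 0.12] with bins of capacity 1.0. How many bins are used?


Place items sequentially using First-Fit:
  Item 0.32 -> new Bin 1
  Item 0.33 -> Bin 1 (now 0.65)
  Item 0.15 -> Bin 1 (now 0.8)
  Item 0.3 -> new Bin 2
  Item 0.68 -> Bin 2 (now 0.98)
  Item 0.12 -> Bin 1 (now 0.92)
Total bins used = 2

2


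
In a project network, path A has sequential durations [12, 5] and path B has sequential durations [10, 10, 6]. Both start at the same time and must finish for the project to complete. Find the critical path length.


Path A total = 12 + 5 = 17
Path B total = 10 + 10 + 6 = 26
Critical path = longest path = max(17, 26) = 26

26


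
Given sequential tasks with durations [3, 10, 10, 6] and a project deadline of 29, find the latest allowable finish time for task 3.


LF(activity 3) = deadline - sum of successor durations
Successors: activities 4 through 4 with durations [6]
Sum of successor durations = 6
LF = 29 - 6 = 23

23


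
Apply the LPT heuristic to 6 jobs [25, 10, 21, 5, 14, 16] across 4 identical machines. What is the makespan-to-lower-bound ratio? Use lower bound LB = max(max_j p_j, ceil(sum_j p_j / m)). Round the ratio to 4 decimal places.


LPT order: [25, 21, 16, 14, 10, 5]
Machine loads after assignment: [25, 21, 21, 24]
LPT makespan = 25
Lower bound = max(max_job, ceil(total/4)) = max(25, 23) = 25
Ratio = 25 / 25 = 1.0

1.0


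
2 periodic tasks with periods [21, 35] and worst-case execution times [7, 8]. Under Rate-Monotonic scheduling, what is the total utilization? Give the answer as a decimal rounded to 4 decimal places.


Compute individual utilizations (exact fractions):
  Task 1: C/T = 7/21 = 1/3 (approx. 0.3333)
  Task 2: C/T = 8/35 (approx. 0.2286)
Total utilization U = 1/3 + 8/35 = 59/105
Rounded to 4 decimal places: U = 0.5619
RM (Liu & Layland) bound for 2 tasks = 0.828427; compare with U = 59/105 (approx. 0.561905)
U <= bound, so schedulable by RM sufficient condition.

0.5619


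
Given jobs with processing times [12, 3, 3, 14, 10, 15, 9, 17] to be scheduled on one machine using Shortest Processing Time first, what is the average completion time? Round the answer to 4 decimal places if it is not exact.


Sort jobs by processing time (SPT order): [3, 3, 9, 10, 12, 14, 15, 17]
Compute completion times sequentially:
  Job 1: processing = 3, completes at 3
  Job 2: processing = 3, completes at 6
  Job 3: processing = 9, completes at 15
  Job 4: processing = 10, completes at 25
  Job 5: processing = 12, completes at 37
  Job 6: processing = 14, completes at 51
  Job 7: processing = 15, completes at 66
  Job 8: processing = 17, completes at 83
Sum of completion times = 286
Average completion time = 286/8 = 35.75

35.75


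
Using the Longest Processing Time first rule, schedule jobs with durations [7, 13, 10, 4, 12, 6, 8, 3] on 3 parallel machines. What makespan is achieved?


Sort jobs in decreasing order (LPT): [13, 12, 10, 8, 7, 6, 4, 3]
Assign each job to the least loaded machine:
  Machine 1: jobs [13, 6, 3], load = 22
  Machine 2: jobs [12, 7], load = 19
  Machine 3: jobs [10, 8, 4], load = 22
Makespan = max load = 22

22


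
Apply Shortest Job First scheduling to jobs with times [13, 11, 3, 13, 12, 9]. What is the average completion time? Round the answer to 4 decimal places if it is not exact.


SJF order (ascending): [3, 9, 11, 12, 13, 13]
Completion times:
  Job 1: burst=3, C=3
  Job 2: burst=9, C=12
  Job 3: burst=11, C=23
  Job 4: burst=12, C=35
  Job 5: burst=13, C=48
  Job 6: burst=13, C=61
Average completion = 182/6 = 30.3333

30.3333


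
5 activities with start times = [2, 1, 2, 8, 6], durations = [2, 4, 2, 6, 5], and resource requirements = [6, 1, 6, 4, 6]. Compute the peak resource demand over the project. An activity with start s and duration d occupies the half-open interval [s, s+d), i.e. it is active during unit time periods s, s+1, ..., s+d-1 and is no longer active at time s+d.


Each activity i is active on [start_i, start_i + duration_i).
Compute total resource usage per time slot:
  t=0: active resources = [], total = 0
  t=1: active resources = [1], total = 1
  t=2: active resources = [6, 1, 6], total = 13
  t=3: active resources = [6, 1, 6], total = 13
  t=4: active resources = [1], total = 1
  t=5: active resources = [], total = 0
  t=6: active resources = [6], total = 6
  t=7: active resources = [6], total = 6
  t=8: active resources = [4, 6], total = 10
  t=9: active resources = [4, 6], total = 10
  t=10: active resources = [4, 6], total = 10
  t=11: active resources = [4], total = 4
  t=12: active resources = [4], total = 4
  t=13: active resources = [4], total = 4
Peak resource demand = 13

13


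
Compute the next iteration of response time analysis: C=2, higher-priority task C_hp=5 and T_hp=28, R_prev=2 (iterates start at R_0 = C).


R_next = C + ceil(R_prev / T_hp) * C_hp
ceil(2 / 28) = ceil(0.0714) = 1
Interference = 1 * 5 = 5
R_next = 2 + 5 = 7

7


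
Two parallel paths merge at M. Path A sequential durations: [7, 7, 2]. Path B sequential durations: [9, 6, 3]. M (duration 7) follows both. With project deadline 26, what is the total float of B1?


Forward pass: ES(B1) = sum of predecessors on chain B = 0
EF = ES + duration = 0 + 9 = 9
Backward pass: LF(M) = deadline = 26; LS(M) = 26 - 7 = 19
LF(B1) = LS(M) - sum(successors on chain B) = 19 - 9 = 10
LS = LF - duration = 10 - 9 = 1
Total float = LS - ES = 1 - 0 = 1

1


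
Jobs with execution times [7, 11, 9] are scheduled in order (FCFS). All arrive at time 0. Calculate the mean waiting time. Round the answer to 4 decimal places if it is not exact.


FCFS order (as given): [7, 11, 9]
Waiting times:
  Job 1: wait = 0
  Job 2: wait = 7
  Job 3: wait = 18
Sum of waiting times = 25
Average waiting time = 25/3 = 8.3333

8.3333


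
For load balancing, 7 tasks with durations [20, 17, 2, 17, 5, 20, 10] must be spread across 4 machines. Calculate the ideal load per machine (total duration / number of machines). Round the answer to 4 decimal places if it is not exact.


Total processing time = 20 + 17 + 2 + 17 + 5 + 20 + 10 = 91
Number of machines = 4
Ideal balanced load = 91 / 4 = 22.75

22.75


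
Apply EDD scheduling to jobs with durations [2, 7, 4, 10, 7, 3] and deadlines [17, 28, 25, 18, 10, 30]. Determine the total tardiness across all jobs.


Sort by due date (EDD order): [(7, 10), (2, 17), (10, 18), (4, 25), (7, 28), (3, 30)]
Compute completion times and tardiness:
  Job 1: p=7, d=10, C=7, tardiness=max(0,7-10)=0
  Job 2: p=2, d=17, C=9, tardiness=max(0,9-17)=0
  Job 3: p=10, d=18, C=19, tardiness=max(0,19-18)=1
  Job 4: p=4, d=25, C=23, tardiness=max(0,23-25)=0
  Job 5: p=7, d=28, C=30, tardiness=max(0,30-28)=2
  Job 6: p=3, d=30, C=33, tardiness=max(0,33-30)=3
Total tardiness = 6

6


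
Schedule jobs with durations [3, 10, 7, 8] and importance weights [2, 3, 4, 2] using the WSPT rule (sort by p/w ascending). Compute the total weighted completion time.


Compute p/w ratios and sort ascending (WSPT): [(3, 2), (7, 4), (10, 3), (8, 2)]
Compute weighted completion times:
  Job (p=3,w=2): C=3, w*C=2*3=6
  Job (p=7,w=4): C=10, w*C=4*10=40
  Job (p=10,w=3): C=20, w*C=3*20=60
  Job (p=8,w=2): C=28, w*C=2*28=56
Total weighted completion time = 162

162


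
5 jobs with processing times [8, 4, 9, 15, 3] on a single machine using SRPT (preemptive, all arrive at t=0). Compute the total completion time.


Since all jobs arrive at t=0, SRPT equals SPT ordering.
SPT order: [3, 4, 8, 9, 15]
Completion times:
  Job 1: p=3, C=3
  Job 2: p=4, C=7
  Job 3: p=8, C=15
  Job 4: p=9, C=24
  Job 5: p=15, C=39
Total completion time = 3 + 7 + 15 + 24 + 39 = 88

88
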